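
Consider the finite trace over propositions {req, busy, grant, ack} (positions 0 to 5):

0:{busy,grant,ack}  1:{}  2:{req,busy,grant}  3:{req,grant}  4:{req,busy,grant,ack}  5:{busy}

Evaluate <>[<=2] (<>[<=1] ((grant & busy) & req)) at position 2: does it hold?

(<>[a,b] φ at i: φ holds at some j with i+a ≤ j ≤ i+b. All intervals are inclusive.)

Holds

Check <>[<=1] ((grant & busy) & req) at each j in [2,4]:
  j=2: holds (witness at 2)
  j=3: holds (witness at 4)
  j=4: holds (witness at 4)
Found at j=2 → formula holds.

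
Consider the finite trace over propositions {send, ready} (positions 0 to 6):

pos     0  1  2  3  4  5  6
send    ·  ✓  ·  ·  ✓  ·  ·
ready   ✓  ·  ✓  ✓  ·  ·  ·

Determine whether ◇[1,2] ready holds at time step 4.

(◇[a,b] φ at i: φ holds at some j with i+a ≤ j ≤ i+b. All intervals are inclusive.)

Does not hold

Check ready at each j in [5,6]:
  j=5: false
  j=6: false
No position in the window satisfies it → formula fails.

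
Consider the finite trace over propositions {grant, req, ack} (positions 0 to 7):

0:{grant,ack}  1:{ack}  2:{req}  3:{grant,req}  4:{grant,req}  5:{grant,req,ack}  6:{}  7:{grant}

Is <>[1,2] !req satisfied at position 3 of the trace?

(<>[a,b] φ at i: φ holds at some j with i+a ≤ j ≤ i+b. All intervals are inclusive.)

False

Check !req at each j in [4,5]:
  j=4: false
  j=5: false
No position in the window satisfies it → formula fails.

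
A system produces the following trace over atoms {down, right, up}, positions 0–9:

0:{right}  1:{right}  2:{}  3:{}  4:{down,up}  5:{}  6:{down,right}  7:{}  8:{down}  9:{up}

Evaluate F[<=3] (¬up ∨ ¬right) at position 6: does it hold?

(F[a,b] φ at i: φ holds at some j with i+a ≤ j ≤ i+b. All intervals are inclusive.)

Yes

Check (¬up ∨ ¬right) at each j in [6,9]:
  j=6: true
  j=7: true
  j=8: true
  j=9: true
Found at j=6 → formula holds.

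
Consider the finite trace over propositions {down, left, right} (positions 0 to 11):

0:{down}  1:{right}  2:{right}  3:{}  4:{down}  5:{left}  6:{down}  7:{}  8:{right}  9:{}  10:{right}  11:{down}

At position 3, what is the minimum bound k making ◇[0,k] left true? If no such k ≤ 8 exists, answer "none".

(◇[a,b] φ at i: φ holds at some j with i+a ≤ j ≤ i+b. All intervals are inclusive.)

2

Scan j = 3,4,… for left:
  j=3: fails
  j=4: fails
  j=5: holds
First hit at j=5, so smallest k = 5-3 = 2.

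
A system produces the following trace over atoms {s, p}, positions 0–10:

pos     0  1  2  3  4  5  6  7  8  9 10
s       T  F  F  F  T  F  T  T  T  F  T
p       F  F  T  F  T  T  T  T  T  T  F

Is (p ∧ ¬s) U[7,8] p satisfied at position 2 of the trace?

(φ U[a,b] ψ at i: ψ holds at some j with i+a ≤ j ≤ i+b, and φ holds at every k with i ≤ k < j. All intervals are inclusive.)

False

Need some j in [9,10] with p, and (p ∧ ¬s) at every k in [2,j-1].
  j=9: p holds, but (p ∧ ¬s) fails at k=3 → not this j.
  j=10: p false.
No j in the window works → until fails.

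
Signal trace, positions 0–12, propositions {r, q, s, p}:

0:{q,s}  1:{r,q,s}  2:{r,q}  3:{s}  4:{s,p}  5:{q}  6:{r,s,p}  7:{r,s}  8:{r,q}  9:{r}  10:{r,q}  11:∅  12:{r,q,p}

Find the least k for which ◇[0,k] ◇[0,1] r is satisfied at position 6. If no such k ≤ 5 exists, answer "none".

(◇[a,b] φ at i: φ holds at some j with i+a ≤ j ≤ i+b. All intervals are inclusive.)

0

Scan j = 6,7,… for ◇[0,1] r:
  j=6: holds
First hit at j=6, so smallest k = 6-6 = 0.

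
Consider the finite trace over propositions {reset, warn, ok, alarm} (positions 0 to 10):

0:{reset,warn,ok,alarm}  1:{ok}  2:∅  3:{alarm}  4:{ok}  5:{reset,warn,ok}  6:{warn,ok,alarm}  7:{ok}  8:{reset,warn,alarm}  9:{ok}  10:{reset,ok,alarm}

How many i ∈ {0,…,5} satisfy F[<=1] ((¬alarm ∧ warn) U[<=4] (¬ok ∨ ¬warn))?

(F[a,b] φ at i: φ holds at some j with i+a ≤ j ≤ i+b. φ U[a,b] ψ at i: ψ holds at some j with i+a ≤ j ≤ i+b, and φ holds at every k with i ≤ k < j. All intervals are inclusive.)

Evaluate at each i in [0,5]:
  i=0: ✓ (witness j=1)
  i=1: ✓ (witness j=1)
  i=2: ✓ (witness j=2)
  i=3: ✓ (witness j=3)
  i=4: ✓ (witness j=4)
  i=5: ✗ (none in [5,6])
Positions where it holds: {0, 1, 2, 3, 4} → 5.

5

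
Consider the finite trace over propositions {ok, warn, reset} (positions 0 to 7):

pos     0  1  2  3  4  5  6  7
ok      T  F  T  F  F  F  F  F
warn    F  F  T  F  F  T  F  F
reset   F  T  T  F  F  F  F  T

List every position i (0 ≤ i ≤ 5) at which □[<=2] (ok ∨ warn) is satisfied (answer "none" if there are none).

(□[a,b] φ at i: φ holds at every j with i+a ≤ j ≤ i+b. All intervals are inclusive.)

none

Evaluate at each i in [0,5]:
  i=0: ✗ (fails at j=1)
  i=1: ✗ (fails at j=1)
  i=2: ✗ (fails at j=3)
  i=3: ✗ (fails at j=3)
  i=4: ✗ (fails at j=4)
  i=5: ✗ (fails at j=6)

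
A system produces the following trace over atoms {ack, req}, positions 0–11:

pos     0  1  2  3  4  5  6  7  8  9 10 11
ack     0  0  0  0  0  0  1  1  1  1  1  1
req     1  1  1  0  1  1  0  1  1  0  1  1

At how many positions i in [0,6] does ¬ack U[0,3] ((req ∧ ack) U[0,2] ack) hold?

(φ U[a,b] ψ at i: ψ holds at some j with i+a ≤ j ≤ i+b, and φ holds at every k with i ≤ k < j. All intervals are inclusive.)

4

Evaluate at each i in [0,6]:
  i=0: ✗ (no rhs in [0,3])
  i=1: ✗ (no rhs in [1,4])
  i=2: ✗ (no rhs in [2,5])
  i=3: ✓ (rhs at j=6; lhs holds on [3,5])
  i=4: ✓ (rhs at j=6; lhs holds on [4,5])
  i=5: ✓ (rhs at j=6; lhs holds on [5,5])
  i=6: ✓ (rhs at j=6)
Positions where it holds: {3, 4, 5, 6} → 4.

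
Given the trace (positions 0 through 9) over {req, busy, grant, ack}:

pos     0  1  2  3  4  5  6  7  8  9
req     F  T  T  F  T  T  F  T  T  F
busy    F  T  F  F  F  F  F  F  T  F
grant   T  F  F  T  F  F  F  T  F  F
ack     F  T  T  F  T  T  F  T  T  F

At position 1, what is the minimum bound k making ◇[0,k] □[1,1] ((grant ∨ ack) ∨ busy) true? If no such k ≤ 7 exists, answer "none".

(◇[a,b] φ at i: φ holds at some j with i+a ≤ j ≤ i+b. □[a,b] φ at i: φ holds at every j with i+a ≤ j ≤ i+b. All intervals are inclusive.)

Scan j = 1,2,… for □[1,1] ((grant ∨ ack) ∨ busy):
  j=1: holds
First hit at j=1, so smallest k = 1-1 = 0.

0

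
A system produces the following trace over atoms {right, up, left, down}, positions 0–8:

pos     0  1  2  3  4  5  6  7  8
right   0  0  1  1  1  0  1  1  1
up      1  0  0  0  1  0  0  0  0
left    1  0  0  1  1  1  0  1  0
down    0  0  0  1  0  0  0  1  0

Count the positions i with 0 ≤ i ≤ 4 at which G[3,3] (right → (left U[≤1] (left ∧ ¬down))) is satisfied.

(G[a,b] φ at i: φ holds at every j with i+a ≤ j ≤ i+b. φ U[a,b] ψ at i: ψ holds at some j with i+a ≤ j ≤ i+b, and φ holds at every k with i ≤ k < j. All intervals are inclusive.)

3

Evaluate at each i in [0,4]:
  i=0: ✓ (all of [3,3])
  i=1: ✓ (all of [4,4])
  i=2: ✓ (all of [5,5])
  i=3: ✗ (fails at j=6)
  i=4: ✗ (fails at j=7)
Positions where it holds: {0, 1, 2} → 3.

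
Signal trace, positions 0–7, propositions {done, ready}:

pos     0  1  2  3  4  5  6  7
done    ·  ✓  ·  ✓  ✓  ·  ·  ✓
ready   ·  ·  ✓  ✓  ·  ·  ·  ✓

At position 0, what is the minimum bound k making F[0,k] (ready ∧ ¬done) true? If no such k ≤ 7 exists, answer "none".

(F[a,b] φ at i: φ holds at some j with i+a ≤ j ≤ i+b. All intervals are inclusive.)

Scan j = 0,1,… for (ready ∧ ¬done):
  j=0: fails
  j=1: fails
  j=2: holds
First hit at j=2, so smallest k = 2-0 = 2.

2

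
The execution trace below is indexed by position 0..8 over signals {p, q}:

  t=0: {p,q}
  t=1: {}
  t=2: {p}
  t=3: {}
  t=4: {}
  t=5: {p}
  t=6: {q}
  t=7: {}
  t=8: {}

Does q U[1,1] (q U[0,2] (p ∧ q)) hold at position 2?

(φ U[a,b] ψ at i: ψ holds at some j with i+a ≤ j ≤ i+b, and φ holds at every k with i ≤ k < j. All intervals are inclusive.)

Need some j in [3,3] with (q U[0,2] (p ∧ q)), and q at every k in [2,j-1].
  j=3: (q U[0,2] (p ∧ q)) — fails.
No j in the window works → until fails.

Does not hold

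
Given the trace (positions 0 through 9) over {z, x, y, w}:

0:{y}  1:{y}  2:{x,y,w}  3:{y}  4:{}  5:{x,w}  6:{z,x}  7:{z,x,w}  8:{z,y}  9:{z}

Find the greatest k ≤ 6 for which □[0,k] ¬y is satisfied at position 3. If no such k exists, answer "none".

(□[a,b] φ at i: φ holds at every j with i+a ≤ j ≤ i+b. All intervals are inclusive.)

¬y must hold from j=3 onward; find where it first fails.
  j=3: fails → no k works.

none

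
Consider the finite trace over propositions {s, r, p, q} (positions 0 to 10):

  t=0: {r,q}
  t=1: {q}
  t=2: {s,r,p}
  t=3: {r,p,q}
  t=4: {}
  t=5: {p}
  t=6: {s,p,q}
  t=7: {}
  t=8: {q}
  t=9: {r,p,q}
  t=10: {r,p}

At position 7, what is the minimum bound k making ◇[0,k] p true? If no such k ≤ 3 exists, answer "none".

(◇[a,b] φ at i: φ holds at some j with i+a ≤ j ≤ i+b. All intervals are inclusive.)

Scan j = 7,8,… for p:
  j=7: fails
  j=8: fails
  j=9: holds
First hit at j=9, so smallest k = 9-7 = 2.

2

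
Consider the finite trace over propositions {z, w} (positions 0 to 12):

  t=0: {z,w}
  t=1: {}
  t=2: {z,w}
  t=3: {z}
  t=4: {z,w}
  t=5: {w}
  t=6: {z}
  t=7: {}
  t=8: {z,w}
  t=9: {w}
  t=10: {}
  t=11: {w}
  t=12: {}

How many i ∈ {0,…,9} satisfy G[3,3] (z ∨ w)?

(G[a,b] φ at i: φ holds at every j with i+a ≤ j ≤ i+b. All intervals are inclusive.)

Evaluate at each i in [0,9]:
  i=0: ✓ (all of [3,3])
  i=1: ✓ (all of [4,4])
  i=2: ✓ (all of [5,5])
  i=3: ✓ (all of [6,6])
  i=4: ✗ (fails at j=7)
  i=5: ✓ (all of [8,8])
  i=6: ✓ (all of [9,9])
  i=7: ✗ (fails at j=10)
  i=8: ✓ (all of [11,11])
  i=9: ✗ (fails at j=12)
Positions where it holds: {0, 1, 2, 3, 5, 6, 8} → 7.

7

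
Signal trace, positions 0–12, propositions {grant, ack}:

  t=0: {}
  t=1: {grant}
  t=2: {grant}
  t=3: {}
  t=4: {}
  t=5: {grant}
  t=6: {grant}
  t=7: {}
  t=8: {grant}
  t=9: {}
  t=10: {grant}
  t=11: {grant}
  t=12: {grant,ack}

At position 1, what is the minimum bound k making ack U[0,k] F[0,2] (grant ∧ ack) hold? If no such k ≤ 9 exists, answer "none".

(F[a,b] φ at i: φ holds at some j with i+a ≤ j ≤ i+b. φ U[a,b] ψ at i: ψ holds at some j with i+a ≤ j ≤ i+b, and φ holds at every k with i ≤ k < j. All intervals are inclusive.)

none

Need earliest j ≥ 1 with F[0,2] (grant ∧ ack), and ack at every k in [1,j-1].
  j=1: rhs fails.
  j=2: rhs fails.
  j=3: rhs fails.
  j=4: rhs fails.
  j=5: rhs fails.
  j=6: rhs fails.
  j=7: rhs fails.
  j=8: rhs fails.
  j=9: rhs fails.
  j=10: rhs holds but lhs fails at k=1.
No witness within the range → none.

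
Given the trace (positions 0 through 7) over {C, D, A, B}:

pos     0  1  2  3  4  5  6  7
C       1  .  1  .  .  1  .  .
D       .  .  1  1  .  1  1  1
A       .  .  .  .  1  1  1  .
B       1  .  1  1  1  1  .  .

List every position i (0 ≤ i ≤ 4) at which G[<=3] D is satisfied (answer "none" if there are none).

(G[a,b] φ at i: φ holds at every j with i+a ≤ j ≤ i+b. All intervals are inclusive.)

Evaluate at each i in [0,4]:
  i=0: ✗ (fails at j=0)
  i=1: ✗ (fails at j=1)
  i=2: ✗ (fails at j=4)
  i=3: ✗ (fails at j=4)
  i=4: ✗ (fails at j=4)

none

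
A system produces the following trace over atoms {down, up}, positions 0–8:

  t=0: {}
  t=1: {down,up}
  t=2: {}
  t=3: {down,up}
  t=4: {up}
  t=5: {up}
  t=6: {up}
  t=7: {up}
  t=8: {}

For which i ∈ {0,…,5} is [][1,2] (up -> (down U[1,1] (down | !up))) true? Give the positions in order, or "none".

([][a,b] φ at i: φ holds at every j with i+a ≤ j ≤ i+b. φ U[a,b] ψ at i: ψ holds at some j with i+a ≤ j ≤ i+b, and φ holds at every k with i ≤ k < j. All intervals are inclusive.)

0

Evaluate at each i in [0,5]:
  i=0: ✓ (all of [1,2])
  i=1: ✗ (fails at j=3)
  i=2: ✗ (fails at j=3)
  i=3: ✗ (fails at j=4)
  i=4: ✗ (fails at j=5)
  i=5: ✗ (fails at j=6)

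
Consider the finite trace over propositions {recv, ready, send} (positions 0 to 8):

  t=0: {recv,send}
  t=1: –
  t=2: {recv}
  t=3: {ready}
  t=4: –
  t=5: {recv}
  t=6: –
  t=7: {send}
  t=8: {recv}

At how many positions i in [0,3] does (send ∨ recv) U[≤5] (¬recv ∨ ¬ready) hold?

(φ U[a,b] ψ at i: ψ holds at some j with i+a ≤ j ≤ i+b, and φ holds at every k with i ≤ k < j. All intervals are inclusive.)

Evaluate at each i in [0,3]:
  i=0: ✓ (rhs at j=0)
  i=1: ✓ (rhs at j=1)
  i=2: ✓ (rhs at j=2)
  i=3: ✓ (rhs at j=3)
Positions where it holds: {0, 1, 2, 3} → 4.

4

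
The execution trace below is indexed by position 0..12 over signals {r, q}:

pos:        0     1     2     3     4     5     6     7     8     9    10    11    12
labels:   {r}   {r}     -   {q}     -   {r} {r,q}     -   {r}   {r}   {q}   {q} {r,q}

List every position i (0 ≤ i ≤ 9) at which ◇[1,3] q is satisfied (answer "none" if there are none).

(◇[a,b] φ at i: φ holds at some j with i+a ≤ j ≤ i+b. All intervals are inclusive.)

0, 1, 2, 3, 4, 5, 7, 8, 9

Evaluate at each i in [0,9]:
  i=0: ✓ (witness j=3)
  i=1: ✓ (witness j=3)
  i=2: ✓ (witness j=3)
  i=3: ✓ (witness j=6)
  i=4: ✓ (witness j=6)
  i=5: ✓ (witness j=6)
  i=6: ✗ (none in [7,9])
  i=7: ✓ (witness j=10)
  i=8: ✓ (witness j=10)
  i=9: ✓ (witness j=10)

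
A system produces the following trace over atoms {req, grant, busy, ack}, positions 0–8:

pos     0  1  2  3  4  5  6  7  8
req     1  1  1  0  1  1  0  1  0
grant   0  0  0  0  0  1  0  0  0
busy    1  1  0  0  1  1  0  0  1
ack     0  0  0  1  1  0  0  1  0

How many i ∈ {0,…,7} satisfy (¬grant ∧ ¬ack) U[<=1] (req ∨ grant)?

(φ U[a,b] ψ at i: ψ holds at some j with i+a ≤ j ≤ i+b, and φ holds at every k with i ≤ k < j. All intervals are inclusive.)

Evaluate at each i in [0,7]:
  i=0: ✓ (rhs at j=0)
  i=1: ✓ (rhs at j=1)
  i=2: ✓ (rhs at j=2)
  i=3: ✗ (lhs fails at k=3 before rhs at j=4)
  i=4: ✓ (rhs at j=4)
  i=5: ✓ (rhs at j=5)
  i=6: ✓ (rhs at j=7; lhs holds on [6,6])
  i=7: ✓ (rhs at j=7)
Positions where it holds: {0, 1, 2, 4, 5, 6, 7} → 7.

7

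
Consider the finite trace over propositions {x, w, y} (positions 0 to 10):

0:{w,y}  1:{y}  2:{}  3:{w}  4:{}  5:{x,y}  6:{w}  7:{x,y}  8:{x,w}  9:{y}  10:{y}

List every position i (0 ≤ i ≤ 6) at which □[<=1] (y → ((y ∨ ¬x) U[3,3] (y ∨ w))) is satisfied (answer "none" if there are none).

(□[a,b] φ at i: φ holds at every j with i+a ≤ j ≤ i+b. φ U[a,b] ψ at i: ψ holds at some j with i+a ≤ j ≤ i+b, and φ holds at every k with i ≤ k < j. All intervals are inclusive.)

Evaluate at each i in [0,6]:
  i=0: ✗ (fails at j=1)
  i=1: ✗ (fails at j=1)
  i=2: ✓ (all of [2,3])
  i=3: ✓ (all of [3,4])
  i=4: ✓ (all of [4,5])
  i=5: ✓ (all of [5,6])
  i=6: ✗ (fails at j=7)

2, 3, 4, 5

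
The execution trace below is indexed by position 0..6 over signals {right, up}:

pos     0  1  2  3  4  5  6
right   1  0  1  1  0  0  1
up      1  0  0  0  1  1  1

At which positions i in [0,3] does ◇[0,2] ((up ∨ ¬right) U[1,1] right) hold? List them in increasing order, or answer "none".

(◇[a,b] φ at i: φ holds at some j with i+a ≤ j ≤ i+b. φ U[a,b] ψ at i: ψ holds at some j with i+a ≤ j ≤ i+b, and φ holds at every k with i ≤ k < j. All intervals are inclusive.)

0, 1, 3

Evaluate at each i in [0,3]:
  i=0: ✓ (witness j=1)
  i=1: ✓ (witness j=1)
  i=2: ✗ (none in [2,4])
  i=3: ✓ (witness j=5)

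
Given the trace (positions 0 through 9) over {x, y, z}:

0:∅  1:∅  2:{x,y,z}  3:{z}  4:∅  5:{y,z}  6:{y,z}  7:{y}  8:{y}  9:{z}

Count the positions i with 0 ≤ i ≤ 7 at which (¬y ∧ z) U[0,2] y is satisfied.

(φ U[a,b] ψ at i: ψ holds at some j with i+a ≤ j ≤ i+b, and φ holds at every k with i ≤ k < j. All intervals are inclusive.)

Evaluate at each i in [0,7]:
  i=0: ✗ (lhs fails at k=0 before rhs at j=2)
  i=1: ✗ (lhs fails at k=1 before rhs at j=2)
  i=2: ✓ (rhs at j=2)
  i=3: ✗ (lhs fails at k=4 before rhs at j=5)
  i=4: ✗ (lhs fails at k=4 before rhs at j=5)
  i=5: ✓ (rhs at j=5)
  i=6: ✓ (rhs at j=6)
  i=7: ✓ (rhs at j=7)
Positions where it holds: {2, 5, 6, 7} → 4.

4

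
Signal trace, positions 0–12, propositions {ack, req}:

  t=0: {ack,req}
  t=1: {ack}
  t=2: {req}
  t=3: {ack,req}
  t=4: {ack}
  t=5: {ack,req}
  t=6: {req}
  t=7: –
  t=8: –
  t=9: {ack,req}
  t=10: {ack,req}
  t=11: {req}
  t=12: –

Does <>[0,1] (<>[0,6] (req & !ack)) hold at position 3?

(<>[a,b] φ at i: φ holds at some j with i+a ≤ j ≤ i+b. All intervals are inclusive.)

Check <>[0,6] (req & !ack) at each j in [3,4]:
  j=3: holds (witness at 6)
  j=4: holds (witness at 6)
Found at j=3 → formula holds.

True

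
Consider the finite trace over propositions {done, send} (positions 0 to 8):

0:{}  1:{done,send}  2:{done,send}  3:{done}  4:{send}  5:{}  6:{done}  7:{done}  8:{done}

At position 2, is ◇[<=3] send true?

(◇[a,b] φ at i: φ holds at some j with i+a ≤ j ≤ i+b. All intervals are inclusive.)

Check send at each j in [2,5]:
  j=2: true
  j=3: false
  j=4: true
  j=5: false
Found at j=2 → formula holds.

Holds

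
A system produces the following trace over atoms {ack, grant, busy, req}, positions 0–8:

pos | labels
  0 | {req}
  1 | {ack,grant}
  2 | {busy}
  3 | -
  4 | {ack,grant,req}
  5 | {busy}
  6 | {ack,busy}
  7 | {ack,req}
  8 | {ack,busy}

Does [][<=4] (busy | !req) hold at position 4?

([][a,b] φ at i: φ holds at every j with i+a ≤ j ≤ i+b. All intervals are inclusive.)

False

Check (busy | !req) at every j in [4,8]:
  j=4: false
  j=5: true
  j=6: true
  j=7: false
  j=8: true
Fails at j=4 → formula fails.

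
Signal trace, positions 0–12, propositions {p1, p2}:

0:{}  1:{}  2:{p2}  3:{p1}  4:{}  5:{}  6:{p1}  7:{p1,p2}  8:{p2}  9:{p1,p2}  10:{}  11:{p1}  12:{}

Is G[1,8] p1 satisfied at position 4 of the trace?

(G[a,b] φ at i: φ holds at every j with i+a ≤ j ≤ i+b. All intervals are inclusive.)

Check p1 at every j in [5,12]:
  j=5: false
  j=6: true
  j=7: true
  j=8: false
  j=9: true
  j=10: false
  j=11: true
  j=12: false
Fails at j=5 → formula fails.

False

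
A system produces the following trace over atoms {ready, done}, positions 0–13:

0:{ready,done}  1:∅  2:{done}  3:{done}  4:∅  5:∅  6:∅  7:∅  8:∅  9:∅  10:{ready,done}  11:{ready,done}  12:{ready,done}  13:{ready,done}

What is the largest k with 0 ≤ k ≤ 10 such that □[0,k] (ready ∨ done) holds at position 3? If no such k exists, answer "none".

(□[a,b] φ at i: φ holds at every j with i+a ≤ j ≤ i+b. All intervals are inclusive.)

(ready ∨ done) must hold from j=3 onward; find where it first fails.
  j=3: holds
  j=4: fails
Holds on [3,3], so largest k = 0.

0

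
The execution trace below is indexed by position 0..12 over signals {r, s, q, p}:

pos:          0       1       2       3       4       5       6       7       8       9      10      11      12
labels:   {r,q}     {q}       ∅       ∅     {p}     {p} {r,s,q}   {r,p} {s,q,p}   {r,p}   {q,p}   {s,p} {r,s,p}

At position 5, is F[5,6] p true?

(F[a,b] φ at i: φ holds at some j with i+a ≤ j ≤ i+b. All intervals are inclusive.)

Check p at each j in [10,11]:
  j=10: true
  j=11: true
Found at j=10 → formula holds.

Yes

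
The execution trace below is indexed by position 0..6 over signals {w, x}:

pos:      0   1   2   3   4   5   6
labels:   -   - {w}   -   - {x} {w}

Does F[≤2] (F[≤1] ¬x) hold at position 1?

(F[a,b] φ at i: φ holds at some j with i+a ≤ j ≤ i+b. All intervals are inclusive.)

Yes

Check F[≤1] ¬x at each j in [1,3]:
  j=1: holds (witness at 1)
  j=2: holds (witness at 2)
  j=3: holds (witness at 3)
Found at j=1 → formula holds.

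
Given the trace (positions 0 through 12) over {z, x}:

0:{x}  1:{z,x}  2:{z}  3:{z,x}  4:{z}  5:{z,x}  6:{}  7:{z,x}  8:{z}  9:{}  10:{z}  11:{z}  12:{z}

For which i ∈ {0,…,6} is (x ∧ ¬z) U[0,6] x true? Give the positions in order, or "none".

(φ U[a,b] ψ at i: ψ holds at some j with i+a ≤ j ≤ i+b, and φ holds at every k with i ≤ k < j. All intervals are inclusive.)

Evaluate at each i in [0,6]:
  i=0: ✓ (rhs at j=0)
  i=1: ✓ (rhs at j=1)
  i=2: ✗ (lhs fails at k=2 before rhs at j=3)
  i=3: ✓ (rhs at j=3)
  i=4: ✗ (lhs fails at k=4 before rhs at j=5)
  i=5: ✓ (rhs at j=5)
  i=6: ✗ (lhs fails at k=6 before rhs at j=7)

0, 1, 3, 5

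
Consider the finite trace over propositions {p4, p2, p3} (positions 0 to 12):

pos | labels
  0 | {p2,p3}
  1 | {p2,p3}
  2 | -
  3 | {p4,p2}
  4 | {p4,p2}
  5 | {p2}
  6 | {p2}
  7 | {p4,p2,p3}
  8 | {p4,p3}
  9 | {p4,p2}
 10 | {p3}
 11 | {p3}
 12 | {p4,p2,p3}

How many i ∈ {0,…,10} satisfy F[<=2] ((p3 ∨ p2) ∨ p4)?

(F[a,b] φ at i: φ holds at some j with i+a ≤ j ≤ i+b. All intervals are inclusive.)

11

Evaluate at each i in [0,10]:
  i=0: ✓ (witness j=0)
  i=1: ✓ (witness j=1)
  i=2: ✓ (witness j=3)
  i=3: ✓ (witness j=3)
  i=4: ✓ (witness j=4)
  i=5: ✓ (witness j=5)
  i=6: ✓ (witness j=6)
  i=7: ✓ (witness j=7)
  i=8: ✓ (witness j=8)
  i=9: ✓ (witness j=9)
  i=10: ✓ (witness j=10)
Positions where it holds: {0, 1, 2, 3, 4, 5, 6, 7, 8, 9, 10} → 11.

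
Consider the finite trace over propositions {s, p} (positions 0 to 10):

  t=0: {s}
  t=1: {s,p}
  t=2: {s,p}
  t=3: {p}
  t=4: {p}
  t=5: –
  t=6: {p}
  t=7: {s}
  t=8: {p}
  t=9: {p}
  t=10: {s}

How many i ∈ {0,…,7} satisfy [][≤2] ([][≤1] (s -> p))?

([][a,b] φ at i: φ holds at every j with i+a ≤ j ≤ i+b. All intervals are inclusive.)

Evaluate at each i in [0,7]:
  i=0: ✗ (fails at j=0)
  i=1: ✓ (all of [1,3])
  i=2: ✓ (all of [2,4])
  i=3: ✓ (all of [3,5])
  i=4: ✗ (fails at j=6)
  i=5: ✗ (fails at j=6)
  i=6: ✗ (fails at j=6)
  i=7: ✗ (fails at j=7)
Positions where it holds: {1, 2, 3} → 3.

3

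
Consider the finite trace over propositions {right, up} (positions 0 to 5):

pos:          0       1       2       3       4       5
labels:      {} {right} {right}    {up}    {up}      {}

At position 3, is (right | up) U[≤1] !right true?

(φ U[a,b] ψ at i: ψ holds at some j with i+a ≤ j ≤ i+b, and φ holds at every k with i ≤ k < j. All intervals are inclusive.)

True

Need some j in [3,4] with !right, and (right | up) at every k in [3,j-1].
  j=3: !right holds; no prefix to check → satisfied.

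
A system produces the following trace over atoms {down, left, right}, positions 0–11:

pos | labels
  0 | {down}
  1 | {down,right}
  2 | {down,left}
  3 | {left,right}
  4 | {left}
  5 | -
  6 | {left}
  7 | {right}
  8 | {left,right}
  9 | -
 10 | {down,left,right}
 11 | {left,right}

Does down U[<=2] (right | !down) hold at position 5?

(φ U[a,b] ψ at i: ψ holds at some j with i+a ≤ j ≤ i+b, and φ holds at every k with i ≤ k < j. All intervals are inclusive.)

Need some j in [5,7] with (right | !down), and down at every k in [5,j-1].
  j=5: (right | !down) holds; no prefix to check → satisfied.

Yes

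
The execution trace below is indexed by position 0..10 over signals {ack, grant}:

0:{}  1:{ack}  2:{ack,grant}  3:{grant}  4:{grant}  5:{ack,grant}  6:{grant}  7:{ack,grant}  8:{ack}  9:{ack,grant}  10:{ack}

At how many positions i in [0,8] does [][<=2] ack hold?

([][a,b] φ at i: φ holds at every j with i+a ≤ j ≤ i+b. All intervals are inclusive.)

Evaluate at each i in [0,8]:
  i=0: ✗ (fails at j=0)
  i=1: ✗ (fails at j=3)
  i=2: ✗ (fails at j=3)
  i=3: ✗ (fails at j=3)
  i=4: ✗ (fails at j=4)
  i=5: ✗ (fails at j=6)
  i=6: ✗ (fails at j=6)
  i=7: ✓ (all of [7,9])
  i=8: ✓ (all of [8,10])
Positions where it holds: {7, 8} → 2.

2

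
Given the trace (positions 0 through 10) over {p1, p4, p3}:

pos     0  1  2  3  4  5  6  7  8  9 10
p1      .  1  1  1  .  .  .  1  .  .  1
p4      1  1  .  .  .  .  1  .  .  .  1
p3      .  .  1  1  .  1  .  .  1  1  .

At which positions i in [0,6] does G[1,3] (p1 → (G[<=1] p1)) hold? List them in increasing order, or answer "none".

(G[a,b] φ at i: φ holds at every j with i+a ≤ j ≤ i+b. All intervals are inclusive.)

Evaluate at each i in [0,6]:
  i=0: ✗ (fails at j=3)
  i=1: ✗ (fails at j=3)
  i=2: ✗ (fails at j=3)
  i=3: ✓ (all of [4,6])
  i=4: ✗ (fails at j=7)
  i=5: ✗ (fails at j=7)
  i=6: ✗ (fails at j=7)

3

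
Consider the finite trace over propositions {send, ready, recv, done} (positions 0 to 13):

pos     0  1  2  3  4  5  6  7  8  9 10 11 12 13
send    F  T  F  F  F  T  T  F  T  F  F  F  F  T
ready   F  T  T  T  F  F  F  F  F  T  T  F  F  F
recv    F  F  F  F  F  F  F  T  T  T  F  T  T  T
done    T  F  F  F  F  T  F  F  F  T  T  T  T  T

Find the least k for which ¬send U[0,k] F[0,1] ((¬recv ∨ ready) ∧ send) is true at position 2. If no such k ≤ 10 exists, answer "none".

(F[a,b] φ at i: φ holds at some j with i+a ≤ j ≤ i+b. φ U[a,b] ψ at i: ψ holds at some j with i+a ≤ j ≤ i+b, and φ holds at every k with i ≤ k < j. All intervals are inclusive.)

Need earliest j ≥ 2 with F[0,1] ((¬recv ∨ ready) ∧ send), and ¬send at every k in [2,j-1].
  j=2: rhs fails.
  j=3: rhs fails.
  j=4: rhs holds; lhs holds on [2,3]. k = 2.

2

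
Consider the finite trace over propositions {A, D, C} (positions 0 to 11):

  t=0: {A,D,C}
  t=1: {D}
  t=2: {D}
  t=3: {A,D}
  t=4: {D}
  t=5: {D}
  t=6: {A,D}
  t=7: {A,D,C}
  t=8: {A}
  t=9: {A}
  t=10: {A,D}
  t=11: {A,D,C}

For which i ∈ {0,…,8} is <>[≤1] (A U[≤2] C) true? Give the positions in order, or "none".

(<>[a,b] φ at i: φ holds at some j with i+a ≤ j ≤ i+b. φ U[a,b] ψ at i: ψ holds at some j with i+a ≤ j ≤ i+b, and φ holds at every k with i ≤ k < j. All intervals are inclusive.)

0, 5, 6, 7, 8

Evaluate at each i in [0,8]:
  i=0: ✓ (witness j=0)
  i=1: ✗ (none in [1,2])
  i=2: ✗ (none in [2,3])
  i=3: ✗ (none in [3,4])
  i=4: ✗ (none in [4,5])
  i=5: ✓ (witness j=6)
  i=6: ✓ (witness j=6)
  i=7: ✓ (witness j=7)
  i=8: ✓ (witness j=9)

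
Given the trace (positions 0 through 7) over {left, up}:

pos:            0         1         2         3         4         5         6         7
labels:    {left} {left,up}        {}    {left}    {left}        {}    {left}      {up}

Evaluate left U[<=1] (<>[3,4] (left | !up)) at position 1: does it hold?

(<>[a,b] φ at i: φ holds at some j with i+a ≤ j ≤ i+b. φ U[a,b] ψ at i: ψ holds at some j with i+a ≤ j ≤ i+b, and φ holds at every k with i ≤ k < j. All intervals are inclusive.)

Need some j in [1,2] with <>[3,4] (left | !up), and left at every k in [1,j-1].
  j=1: <>[3,4] (left | !up) holds; no prefix to check → satisfied.

True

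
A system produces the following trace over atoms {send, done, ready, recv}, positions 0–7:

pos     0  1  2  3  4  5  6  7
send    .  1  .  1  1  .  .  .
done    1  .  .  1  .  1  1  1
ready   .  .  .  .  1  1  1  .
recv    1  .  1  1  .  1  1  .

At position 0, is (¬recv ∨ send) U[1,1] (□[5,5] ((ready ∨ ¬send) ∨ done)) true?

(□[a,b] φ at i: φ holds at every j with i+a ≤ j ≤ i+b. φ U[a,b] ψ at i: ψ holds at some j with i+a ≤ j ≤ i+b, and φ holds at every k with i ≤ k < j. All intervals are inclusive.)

No

Need some j in [1,1] with □[5,5] ((ready ∨ ¬send) ∨ done), and (¬recv ∨ send) at every k in [0,j-1].
  j=1: □[5,5] ((ready ∨ ¬send) ∨ done) holds, but (¬recv ∨ send) fails at k=0 → not this j.
No j in the window works → until fails.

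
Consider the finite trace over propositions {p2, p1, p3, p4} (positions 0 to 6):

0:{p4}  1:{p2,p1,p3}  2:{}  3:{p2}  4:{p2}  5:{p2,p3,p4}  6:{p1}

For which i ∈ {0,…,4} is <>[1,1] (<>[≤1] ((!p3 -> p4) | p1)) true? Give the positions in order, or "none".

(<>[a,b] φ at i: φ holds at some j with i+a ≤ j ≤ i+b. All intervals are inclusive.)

0, 3, 4

Evaluate at each i in [0,4]:
  i=0: ✓ (witness j=1)
  i=1: ✗ (none in [2,2])
  i=2: ✗ (none in [3,3])
  i=3: ✓ (witness j=4)
  i=4: ✓ (witness j=5)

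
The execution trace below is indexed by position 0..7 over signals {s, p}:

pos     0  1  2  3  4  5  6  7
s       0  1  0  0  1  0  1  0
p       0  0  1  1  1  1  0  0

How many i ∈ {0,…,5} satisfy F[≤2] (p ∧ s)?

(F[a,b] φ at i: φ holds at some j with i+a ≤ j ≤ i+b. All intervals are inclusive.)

3

Evaluate at each i in [0,5]:
  i=0: ✗ (none in [0,2])
  i=1: ✗ (none in [1,3])
  i=2: ✓ (witness j=4)
  i=3: ✓ (witness j=4)
  i=4: ✓ (witness j=4)
  i=5: ✗ (none in [5,7])
Positions where it holds: {2, 3, 4} → 3.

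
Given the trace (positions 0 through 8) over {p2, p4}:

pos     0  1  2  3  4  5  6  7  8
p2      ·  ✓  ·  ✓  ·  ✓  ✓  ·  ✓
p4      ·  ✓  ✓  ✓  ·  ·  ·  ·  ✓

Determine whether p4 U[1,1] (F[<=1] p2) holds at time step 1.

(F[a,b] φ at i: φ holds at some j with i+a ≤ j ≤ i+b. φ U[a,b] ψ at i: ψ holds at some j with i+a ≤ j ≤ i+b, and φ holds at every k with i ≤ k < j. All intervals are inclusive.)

Need some j in [2,2] with F[<=1] p2, and p4 at every k in [1,j-1].
  j=2: F[<=1] p2 holds; p4 holds at every k in [1,1] → satisfied.

Yes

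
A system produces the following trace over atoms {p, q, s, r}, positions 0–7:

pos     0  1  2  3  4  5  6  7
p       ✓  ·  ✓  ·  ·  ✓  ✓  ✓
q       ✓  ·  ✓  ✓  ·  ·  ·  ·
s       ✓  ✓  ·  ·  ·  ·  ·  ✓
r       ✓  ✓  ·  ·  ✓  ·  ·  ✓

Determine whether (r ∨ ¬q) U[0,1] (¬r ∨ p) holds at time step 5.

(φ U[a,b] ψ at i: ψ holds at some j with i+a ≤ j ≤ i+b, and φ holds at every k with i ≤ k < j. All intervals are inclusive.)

Need some j in [5,6] with (¬r ∨ p), and (r ∨ ¬q) at every k in [5,j-1].
  j=5: (¬r ∨ p) holds; no prefix to check → satisfied.

Holds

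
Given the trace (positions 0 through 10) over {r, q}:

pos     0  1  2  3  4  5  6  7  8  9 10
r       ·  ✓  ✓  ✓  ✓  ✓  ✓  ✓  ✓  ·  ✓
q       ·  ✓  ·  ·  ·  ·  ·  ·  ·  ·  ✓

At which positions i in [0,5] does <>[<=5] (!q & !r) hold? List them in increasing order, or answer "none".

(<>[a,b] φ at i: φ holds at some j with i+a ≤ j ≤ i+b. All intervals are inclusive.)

Evaluate at each i in [0,5]:
  i=0: ✓ (witness j=0)
  i=1: ✗ (none in [1,6])
  i=2: ✗ (none in [2,7])
  i=3: ✗ (none in [3,8])
  i=4: ✓ (witness j=9)
  i=5: ✓ (witness j=9)

0, 4, 5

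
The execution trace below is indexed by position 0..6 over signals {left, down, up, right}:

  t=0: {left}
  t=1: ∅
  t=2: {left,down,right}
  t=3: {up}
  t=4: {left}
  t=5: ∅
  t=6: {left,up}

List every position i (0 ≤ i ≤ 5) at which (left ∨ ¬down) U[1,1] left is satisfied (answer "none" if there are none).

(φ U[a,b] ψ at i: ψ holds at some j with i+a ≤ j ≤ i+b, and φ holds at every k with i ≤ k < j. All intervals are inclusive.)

1, 3, 5

Evaluate at each i in [0,5]:
  i=0: ✗ (no rhs in [1,1])
  i=1: ✓ (rhs at j=2; lhs holds on [1,1])
  i=2: ✗ (no rhs in [3,3])
  i=3: ✓ (rhs at j=4; lhs holds on [3,3])
  i=4: ✗ (no rhs in [5,5])
  i=5: ✓ (rhs at j=6; lhs holds on [5,5])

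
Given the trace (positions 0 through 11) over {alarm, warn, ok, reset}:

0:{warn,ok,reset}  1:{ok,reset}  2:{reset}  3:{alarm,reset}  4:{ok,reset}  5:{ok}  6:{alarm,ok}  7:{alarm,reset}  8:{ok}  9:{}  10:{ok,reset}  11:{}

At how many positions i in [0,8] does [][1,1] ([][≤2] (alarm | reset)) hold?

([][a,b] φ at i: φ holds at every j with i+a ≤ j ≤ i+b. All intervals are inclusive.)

Evaluate at each i in [0,8]:
  i=0: ✓ (all of [1,1])
  i=1: ✓ (all of [2,2])
  i=2: ✗ (fails at j=3)
  i=3: ✗ (fails at j=4)
  i=4: ✗ (fails at j=5)
  i=5: ✗ (fails at j=6)
  i=6: ✗ (fails at j=7)
  i=7: ✗ (fails at j=8)
  i=8: ✗ (fails at j=9)
Positions where it holds: {0, 1} → 2.

2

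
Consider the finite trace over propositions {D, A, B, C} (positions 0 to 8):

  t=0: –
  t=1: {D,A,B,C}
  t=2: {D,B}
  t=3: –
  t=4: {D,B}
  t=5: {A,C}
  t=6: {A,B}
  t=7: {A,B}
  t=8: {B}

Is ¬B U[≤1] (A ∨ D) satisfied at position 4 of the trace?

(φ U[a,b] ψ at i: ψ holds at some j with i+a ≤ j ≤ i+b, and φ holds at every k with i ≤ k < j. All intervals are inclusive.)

Yes

Need some j in [4,5] with (A ∨ D), and ¬B at every k in [4,j-1].
  j=4: (A ∨ D) holds; no prefix to check → satisfied.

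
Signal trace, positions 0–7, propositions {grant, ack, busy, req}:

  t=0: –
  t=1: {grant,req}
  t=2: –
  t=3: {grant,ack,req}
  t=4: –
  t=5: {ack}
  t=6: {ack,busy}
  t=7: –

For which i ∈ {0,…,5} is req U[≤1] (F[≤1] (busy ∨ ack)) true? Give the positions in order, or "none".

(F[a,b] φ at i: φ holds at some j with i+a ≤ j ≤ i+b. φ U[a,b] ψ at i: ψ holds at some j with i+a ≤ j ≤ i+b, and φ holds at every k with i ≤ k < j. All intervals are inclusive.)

Evaluate at each i in [0,5]:
  i=0: ✗ (no rhs in [0,1])
  i=1: ✓ (rhs at j=2; lhs holds on [1,1])
  i=2: ✓ (rhs at j=2)
  i=3: ✓ (rhs at j=3)
  i=4: ✓ (rhs at j=4)
  i=5: ✓ (rhs at j=5)

1, 2, 3, 4, 5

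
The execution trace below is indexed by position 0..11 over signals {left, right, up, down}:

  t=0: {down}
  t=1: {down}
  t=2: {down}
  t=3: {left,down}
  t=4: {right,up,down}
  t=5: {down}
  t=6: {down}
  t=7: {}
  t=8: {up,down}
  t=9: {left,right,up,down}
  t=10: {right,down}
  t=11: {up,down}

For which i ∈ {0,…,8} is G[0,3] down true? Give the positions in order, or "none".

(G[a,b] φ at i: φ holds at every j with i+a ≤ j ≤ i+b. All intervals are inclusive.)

0, 1, 2, 3, 8

Evaluate at each i in [0,8]:
  i=0: ✓ (all of [0,3])
  i=1: ✓ (all of [1,4])
  i=2: ✓ (all of [2,5])
  i=3: ✓ (all of [3,6])
  i=4: ✗ (fails at j=7)
  i=5: ✗ (fails at j=7)
  i=6: ✗ (fails at j=7)
  i=7: ✗ (fails at j=7)
  i=8: ✓ (all of [8,11])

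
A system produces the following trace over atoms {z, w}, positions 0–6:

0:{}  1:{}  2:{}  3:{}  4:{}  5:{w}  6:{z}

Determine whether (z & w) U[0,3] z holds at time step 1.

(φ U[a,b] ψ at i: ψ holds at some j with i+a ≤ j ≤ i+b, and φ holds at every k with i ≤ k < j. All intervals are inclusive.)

False

Need some j in [1,4] with z, and (z & w) at every k in [1,j-1].
  j=1: z false.
  j=2: z false.
  j=3: z false.
  j=4: z false.
No j in the window works → until fails.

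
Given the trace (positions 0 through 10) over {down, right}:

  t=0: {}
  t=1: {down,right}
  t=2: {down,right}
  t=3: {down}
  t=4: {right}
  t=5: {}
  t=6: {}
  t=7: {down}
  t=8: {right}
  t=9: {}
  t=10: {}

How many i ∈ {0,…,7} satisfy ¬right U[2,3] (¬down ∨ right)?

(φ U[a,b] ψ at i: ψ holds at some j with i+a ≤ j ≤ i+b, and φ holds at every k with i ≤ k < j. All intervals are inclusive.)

2

Evaluate at each i in [0,7]:
  i=0: ✗ (lhs fails at k=1 before rhs at j=2)
  i=1: ✗ (lhs fails at k=1 before rhs at j=4)
  i=2: ✗ (lhs fails at k=2 before rhs at j=4)
  i=3: ✗ (lhs fails at k=4 before rhs at j=5)
  i=4: ✗ (lhs fails at k=4 before rhs at j=6)
  i=5: ✓ (rhs at j=8; lhs holds on [5,7])
  i=6: ✓ (rhs at j=8; lhs holds on [6,7])
  i=7: ✗ (lhs fails at k=8 before rhs at j=9)
Positions where it holds: {5, 6} → 2.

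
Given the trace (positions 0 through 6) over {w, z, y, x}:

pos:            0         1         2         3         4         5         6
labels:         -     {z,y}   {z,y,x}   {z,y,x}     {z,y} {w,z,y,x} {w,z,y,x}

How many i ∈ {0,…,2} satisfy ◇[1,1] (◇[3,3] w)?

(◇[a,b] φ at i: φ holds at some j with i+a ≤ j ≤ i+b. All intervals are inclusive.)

2

Evaluate at each i in [0,2]:
  i=0: ✗ (none in [1,1])
  i=1: ✓ (witness j=2)
  i=2: ✓ (witness j=3)
Positions where it holds: {1, 2} → 2.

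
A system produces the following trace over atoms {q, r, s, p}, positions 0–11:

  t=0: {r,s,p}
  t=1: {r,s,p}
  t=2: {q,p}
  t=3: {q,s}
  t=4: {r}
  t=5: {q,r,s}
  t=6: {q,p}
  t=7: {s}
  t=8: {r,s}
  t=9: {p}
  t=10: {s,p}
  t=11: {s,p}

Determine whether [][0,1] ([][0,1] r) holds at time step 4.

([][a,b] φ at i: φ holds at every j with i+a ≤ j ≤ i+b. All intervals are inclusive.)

Check [][0,1] r at every j in [4,5]:
  j=4: holds on [4,5]
  j=5: fails at 6
Fails at j=5 → formula fails.

Does not hold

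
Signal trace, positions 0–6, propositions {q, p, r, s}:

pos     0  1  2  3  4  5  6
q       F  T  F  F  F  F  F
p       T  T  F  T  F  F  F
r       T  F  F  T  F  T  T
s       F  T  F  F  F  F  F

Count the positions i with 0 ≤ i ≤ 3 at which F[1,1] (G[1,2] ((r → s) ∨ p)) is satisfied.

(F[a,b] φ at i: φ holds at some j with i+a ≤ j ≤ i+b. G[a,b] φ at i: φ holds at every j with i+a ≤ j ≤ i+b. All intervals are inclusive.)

2

Evaluate at each i in [0,3]:
  i=0: ✓ (witness j=1)
  i=1: ✓ (witness j=2)
  i=2: ✗ (none in [3,3])
  i=3: ✗ (none in [4,4])
Positions where it holds: {0, 1} → 2.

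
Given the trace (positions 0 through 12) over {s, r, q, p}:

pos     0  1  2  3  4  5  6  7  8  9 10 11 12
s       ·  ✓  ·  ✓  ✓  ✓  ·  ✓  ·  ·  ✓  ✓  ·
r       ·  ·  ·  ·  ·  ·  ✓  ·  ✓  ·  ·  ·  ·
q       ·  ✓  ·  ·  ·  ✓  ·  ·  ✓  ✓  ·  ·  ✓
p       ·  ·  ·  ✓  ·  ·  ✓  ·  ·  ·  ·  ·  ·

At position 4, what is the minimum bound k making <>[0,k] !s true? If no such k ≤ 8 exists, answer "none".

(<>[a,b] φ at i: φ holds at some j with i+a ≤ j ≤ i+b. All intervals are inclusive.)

2

Scan j = 4,5,… for !s:
  j=4: fails
  j=5: fails
  j=6: holds
First hit at j=6, so smallest k = 6-4 = 2.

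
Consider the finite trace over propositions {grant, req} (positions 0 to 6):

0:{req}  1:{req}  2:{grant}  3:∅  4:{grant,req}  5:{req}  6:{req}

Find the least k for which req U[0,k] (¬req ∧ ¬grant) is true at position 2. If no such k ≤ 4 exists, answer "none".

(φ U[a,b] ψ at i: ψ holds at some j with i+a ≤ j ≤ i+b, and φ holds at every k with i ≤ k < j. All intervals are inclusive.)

Need earliest j ≥ 2 with (¬req ∧ ¬grant), and req at every k in [2,j-1].
  j=2: rhs fails.
  j=3: rhs holds but lhs fails at k=2.
  j=4: rhs fails.
  j=5: rhs fails.
  j=6: rhs fails.
No witness within the range → none.

none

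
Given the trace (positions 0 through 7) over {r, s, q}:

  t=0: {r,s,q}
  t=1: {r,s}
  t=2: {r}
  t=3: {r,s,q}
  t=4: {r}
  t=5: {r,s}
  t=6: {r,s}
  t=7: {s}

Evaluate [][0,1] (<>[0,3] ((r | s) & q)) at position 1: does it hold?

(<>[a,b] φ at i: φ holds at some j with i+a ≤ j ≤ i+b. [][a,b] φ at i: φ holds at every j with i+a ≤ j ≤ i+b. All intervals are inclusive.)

Holds

Check <>[0,3] ((r | s) & q) at every j in [1,2]:
  j=1: holds (witness at 3)
  j=2: holds (witness at 3)
All positions satisfy it → formula holds.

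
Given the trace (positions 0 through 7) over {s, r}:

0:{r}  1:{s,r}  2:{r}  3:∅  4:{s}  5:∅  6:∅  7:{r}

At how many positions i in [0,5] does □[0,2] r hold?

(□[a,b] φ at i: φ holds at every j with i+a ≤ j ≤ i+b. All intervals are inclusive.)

Evaluate at each i in [0,5]:
  i=0: ✓ (all of [0,2])
  i=1: ✗ (fails at j=3)
  i=2: ✗ (fails at j=3)
  i=3: ✗ (fails at j=3)
  i=4: ✗ (fails at j=4)
  i=5: ✗ (fails at j=5)
Positions where it holds: {0} → 1.

1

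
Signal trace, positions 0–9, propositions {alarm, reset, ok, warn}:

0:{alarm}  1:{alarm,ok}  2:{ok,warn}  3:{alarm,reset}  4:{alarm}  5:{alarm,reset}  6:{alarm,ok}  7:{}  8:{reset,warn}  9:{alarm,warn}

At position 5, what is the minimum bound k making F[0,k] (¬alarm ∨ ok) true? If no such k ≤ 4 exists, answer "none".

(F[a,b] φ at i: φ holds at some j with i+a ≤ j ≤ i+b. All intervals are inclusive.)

1

Scan j = 5,6,… for (¬alarm ∨ ok):
  j=5: fails
  j=6: holds
First hit at j=6, so smallest k = 6-5 = 1.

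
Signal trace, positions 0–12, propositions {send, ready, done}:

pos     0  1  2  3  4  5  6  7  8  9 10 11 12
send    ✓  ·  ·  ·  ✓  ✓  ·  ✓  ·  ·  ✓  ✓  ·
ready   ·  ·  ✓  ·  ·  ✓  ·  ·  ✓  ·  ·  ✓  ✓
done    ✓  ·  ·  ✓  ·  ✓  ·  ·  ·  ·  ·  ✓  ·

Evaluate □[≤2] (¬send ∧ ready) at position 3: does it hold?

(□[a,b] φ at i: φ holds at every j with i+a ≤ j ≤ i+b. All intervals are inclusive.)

False

Check (¬send ∧ ready) at every j in [3,5]:
  j=3: false
  j=4: false
  j=5: false
Fails at j=3 → formula fails.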